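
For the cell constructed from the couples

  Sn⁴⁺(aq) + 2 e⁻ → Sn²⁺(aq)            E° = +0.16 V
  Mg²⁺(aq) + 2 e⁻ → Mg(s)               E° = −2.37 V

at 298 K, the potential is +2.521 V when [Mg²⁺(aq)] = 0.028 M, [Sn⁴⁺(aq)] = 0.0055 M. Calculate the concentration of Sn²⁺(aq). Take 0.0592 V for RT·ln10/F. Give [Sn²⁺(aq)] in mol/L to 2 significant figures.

Sn⁴⁺/Sn²⁺ is the cathode (higher E°); E°cell = +0.16 − (−2.37) = +2.53 V with n = 2.
From the Nernst equation, log Q = n(E° − E)/0.0592 = 2·(+2.53 − (+2.521))/0.0592 = 0.304.
For Sn⁴⁺(aq) + Mg(s) → Sn²⁺(aq) + Mg²⁺(aq), the reaction quotient is Q = ([Sn²⁺(aq)]·[Mg²⁺(aq)]) / [Sn⁴⁺(aq)].
Isolating [Sn²⁺(aq)] in Q = 10^{0.304} yields log [Sn²⁺(aq)] = −0.403, i.e. 0.40 M.

0.40 M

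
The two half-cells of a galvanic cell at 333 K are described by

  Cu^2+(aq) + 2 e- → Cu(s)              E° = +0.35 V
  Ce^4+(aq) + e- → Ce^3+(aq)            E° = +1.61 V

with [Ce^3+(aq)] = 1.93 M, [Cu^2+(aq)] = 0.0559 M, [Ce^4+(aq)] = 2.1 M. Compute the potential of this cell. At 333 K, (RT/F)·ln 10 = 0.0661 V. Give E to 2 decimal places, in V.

+1.30 V

Ce⁴⁺/Ce³⁺ is reduced (cathode, E° = +1.61 V) and Cu²⁺/Cu is oxidized (anode).
E°cell = +1.61 − (+0.35) = +1.26 V, with n = 2 electrons transferred.
Balancing gives 2 Ce^4+(aq) + Cu(s) → 2 Ce^3+(aq) + Cu^2+(aq); hence Q = ([Ce^3+(aq)]^2·[Cu^2+(aq)]) / [Ce^4+(aq)]^2 = 0.0472 (log Q = −1.326).
E = E° − (0.0661/n)·log Q = +1.26 − (0.0661/2)(−1.326) = +1.30 V.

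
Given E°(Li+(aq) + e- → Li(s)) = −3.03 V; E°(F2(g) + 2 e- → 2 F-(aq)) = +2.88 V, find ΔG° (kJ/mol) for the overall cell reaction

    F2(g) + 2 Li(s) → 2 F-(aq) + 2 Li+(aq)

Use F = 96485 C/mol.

−1140 kJ/mol

In the reaction as written F2(g) is reduced, so the F₂/F⁻ couple is the cathode and Li⁺/Li is the anode.
E°cell = +2.88 − (−3.03) = +5.91 V; balancing electrons gives n = 2.
ΔG° = −nFE°cell = −(2)(96485)(+5.91) J/mol = −1140 kJ/mol.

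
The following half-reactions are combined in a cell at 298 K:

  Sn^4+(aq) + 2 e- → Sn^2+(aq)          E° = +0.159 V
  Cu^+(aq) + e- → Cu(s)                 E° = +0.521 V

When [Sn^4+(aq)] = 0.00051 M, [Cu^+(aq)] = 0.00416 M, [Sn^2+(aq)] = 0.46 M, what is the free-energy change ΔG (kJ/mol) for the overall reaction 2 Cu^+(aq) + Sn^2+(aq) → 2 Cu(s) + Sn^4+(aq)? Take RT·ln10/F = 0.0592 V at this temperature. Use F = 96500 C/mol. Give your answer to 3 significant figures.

−59.5 kJ/mol

The standard cell potential is +0.521 − (+0.159) = +0.362 V, with n = 2 electrons in the balanced equation.
Q = [Sn^4+(aq)] / ([Cu^+(aq)]^2·[Sn^2+(aq)]) = 64.1, so log Q = 1.807 and E = +0.362 − (0.0592/2)(1.807) = +0.3085 V.
Then ΔG = −nFE = −2 × 96500 × +0.3085 J/mol = −59.5 kJ/mol.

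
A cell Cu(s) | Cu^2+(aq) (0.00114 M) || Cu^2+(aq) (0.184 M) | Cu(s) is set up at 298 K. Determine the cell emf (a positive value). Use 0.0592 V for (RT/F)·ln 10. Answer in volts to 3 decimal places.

0.065 V

For a concentration cell E°cell = 0, since both electrodes use the same couple.
The compartment with the higher Cu^2+(aq) concentration (0.184 M) acts as the cathode; ions are reduced there and produced at the dilute (0.00114 M) anode.
With n = 2, Ecell = −(0.0592/2)·log([dilute]/[conc]) = −(0.0592/2)·log(0.00114/0.184) = +0.065 V.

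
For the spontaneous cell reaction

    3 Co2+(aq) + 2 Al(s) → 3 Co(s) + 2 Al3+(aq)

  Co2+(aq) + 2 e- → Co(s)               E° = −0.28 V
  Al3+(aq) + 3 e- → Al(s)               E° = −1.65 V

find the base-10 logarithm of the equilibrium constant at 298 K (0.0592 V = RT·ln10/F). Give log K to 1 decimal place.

log K = 138.9

The Co²⁺/Co couple is reduced (cathode); E°cell = −0.28 − (−1.65) = +1.37 V with n = 6.
At equilibrium E = 0, so log K = nE°cell / 0.0592 = (6)(+1.37) / 0.0592 = 138.9.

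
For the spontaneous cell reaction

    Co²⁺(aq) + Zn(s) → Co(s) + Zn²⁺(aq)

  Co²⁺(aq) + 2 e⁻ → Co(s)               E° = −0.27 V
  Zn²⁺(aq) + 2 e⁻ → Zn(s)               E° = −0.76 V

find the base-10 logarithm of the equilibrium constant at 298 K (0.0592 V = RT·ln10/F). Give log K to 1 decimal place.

The Co²⁺/Co couple is reduced (cathode); E°cell = −0.27 − (−0.76) = +0.49 V with n = 2.
At equilibrium E = 0, so log K = nE°cell / 0.0592 = (2)(+0.49) / 0.0592 = 16.6.

log K = 16.6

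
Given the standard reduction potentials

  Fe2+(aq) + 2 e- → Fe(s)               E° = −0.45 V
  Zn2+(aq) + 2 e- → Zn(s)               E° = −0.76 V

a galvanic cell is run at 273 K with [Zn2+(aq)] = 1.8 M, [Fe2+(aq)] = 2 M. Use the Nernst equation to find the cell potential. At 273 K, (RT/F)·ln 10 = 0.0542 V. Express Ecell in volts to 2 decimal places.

+0.31 V

The Fe²⁺/Fe couple has the more positive E°, so it is the cathode; Zn²⁺/Zn is the anode.
The standard potential is −0.45 − (−0.76) = +0.31 V and the balanced reaction transfers n = 2 electrons.
Balancing gives Fe2+(aq) + Zn(s) → Fe(s) + Zn2+(aq); hence Q = [Zn2+(aq)] / [Fe2+(aq)] = 0.9 (log Q = −0.046).
By the Nernst equation, E = +0.31 − (0.0542/2)·(−0.046) = +0.31 V.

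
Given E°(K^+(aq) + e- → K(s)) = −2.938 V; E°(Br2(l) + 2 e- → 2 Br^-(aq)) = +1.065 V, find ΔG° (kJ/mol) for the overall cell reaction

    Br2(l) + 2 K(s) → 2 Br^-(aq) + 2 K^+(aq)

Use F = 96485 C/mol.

−772 kJ/mol

In the reaction as written Br2(l) is reduced, so the Br₂/Br⁻ couple is the cathode and K⁺/K is the anode.
E°cell = +1.065 − (−2.938) = +4.003 V; balancing electrons gives n = 2.
ΔG° = −nFE°cell = −(2)(96485)(+4.003) J/mol = −772 kJ/mol.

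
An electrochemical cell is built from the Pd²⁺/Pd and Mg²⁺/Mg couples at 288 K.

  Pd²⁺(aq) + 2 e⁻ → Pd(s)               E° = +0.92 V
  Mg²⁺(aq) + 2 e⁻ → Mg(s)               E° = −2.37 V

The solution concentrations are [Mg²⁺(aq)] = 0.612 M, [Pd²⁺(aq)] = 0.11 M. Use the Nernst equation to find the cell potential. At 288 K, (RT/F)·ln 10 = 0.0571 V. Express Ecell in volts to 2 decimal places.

The Pd²⁺/Pd couple has the more positive E°, so it is the cathode; Mg²⁺/Mg is the anode.
E°cell = +0.92 − (−2.37) = +3.29 V, with n = 2 electrons transferred.
For the overall reaction Pd²⁺(aq) + Mg(s) → Pd(s) + Mg²⁺(aq), Q = [Mg²⁺(aq)] / [Pd²⁺(aq)] = 5.56, giving log Q = 0.745.
E = E° − (0.0571/n)·log Q = +3.29 − (0.0571/2)(0.745) = +3.27 V.

+3.27 V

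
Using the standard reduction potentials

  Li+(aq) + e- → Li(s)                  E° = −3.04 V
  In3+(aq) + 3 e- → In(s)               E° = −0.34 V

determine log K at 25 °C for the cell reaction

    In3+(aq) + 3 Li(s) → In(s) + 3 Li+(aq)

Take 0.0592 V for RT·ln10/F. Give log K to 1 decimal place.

The In³⁺/In couple is reduced (cathode); E°cell = −0.34 − (−3.04) = +2.70 V with n = 3.
At equilibrium E = 0, so log K = nE°cell / 0.0592 = (3)(+2.70) / 0.0592 = 136.8.

log K = 136.8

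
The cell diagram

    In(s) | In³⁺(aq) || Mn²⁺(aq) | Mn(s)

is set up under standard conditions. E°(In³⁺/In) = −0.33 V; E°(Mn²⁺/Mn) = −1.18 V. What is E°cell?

By convention the left-hand electrode in cell notation is the anode (oxidation) and the right-hand electrode is the cathode (reduction).
E°cell = E°(right) − E°(left) = −1.18 − (−0.33) = −0.85 V.
The negative sign shows that, as written, the cell would require an external voltage to drive the reaction.

−0.85 V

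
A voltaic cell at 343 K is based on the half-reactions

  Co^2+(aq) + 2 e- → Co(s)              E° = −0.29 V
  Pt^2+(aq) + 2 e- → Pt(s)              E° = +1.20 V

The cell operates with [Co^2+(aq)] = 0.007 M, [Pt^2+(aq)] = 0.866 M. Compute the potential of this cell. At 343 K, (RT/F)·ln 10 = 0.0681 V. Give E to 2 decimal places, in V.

The Pt²⁺/Pt couple has the more positive E°, so it is the cathode; Co²⁺/Co is the anode.
E°cell = E°cat − E°an = +1.20 − (−0.29) = +1.49 V; n = 2.
The balanced reaction is Pt^2+(aq) + Co(s) → Pt(s) + Co^2+(aq), so Q = [Co^2+(aq)] / [Pt^2+(aq)] = 0.00808 and log Q = −2.092.
E = E° − (0.0681/n)·log Q = +1.49 − (0.0681/2)(−2.092) = +1.56 V.

+1.56 V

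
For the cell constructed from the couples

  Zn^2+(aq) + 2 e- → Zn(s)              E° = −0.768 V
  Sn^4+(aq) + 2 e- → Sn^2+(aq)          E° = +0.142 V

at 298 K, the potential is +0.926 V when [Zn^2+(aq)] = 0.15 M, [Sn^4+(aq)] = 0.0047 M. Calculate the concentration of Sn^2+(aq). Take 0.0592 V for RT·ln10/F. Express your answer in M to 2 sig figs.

0.0090 M

With Sn⁴⁺/Sn²⁺ at the cathode and Zn²⁺/Zn at the anode, E°cell = +0.142 − (−0.768) = +0.910 V (n = 2).
Since E = E° − (0.0592/n)·log Q, log Q = n(E° − E)/0.0592 = −0.541.
Balancing electrons gives Sn^4+(aq) + Zn(s) → Sn^2+(aq) + Zn^2+(aq); thus Q = ([Sn^2+(aq)]·[Zn^2+(aq)]) / [Sn^4+(aq)].
Solving for the unknown gives log [Sn^2+(aq)] = −2.045, so [Sn^2+(aq)] ≈ 0.0090 M.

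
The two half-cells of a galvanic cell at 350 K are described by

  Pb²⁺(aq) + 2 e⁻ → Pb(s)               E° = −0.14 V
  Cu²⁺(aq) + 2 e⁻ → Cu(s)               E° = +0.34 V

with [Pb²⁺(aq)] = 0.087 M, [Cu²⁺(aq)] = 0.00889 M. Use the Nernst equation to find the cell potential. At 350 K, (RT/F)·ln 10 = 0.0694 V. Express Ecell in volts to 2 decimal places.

Cu²⁺/Cu is reduced (cathode, E° = +0.34 V) and Pb²⁺/Pb is oxidized (anode).
E°cell = +0.34 − (−0.14) = +0.48 V, with n = 2 electrons transferred.
Balancing gives Cu²⁺(aq) + Pb(s) → Cu(s) + Pb²⁺(aq); hence Q = [Pb²⁺(aq)] / [Cu²⁺(aq)] = 9.79 (log Q = 0.991).
E = E° − (0.0694/n)·log Q = +0.48 − (0.0694/2)(0.991) = +0.45 V.

+0.45 V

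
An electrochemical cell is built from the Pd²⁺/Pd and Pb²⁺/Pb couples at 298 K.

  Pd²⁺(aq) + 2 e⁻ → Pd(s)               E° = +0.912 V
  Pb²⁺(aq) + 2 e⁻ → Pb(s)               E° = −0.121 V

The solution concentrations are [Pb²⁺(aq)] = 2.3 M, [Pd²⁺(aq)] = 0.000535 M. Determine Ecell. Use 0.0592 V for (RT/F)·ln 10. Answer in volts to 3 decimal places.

+0.925 V

Since E°(Pd²⁺/Pd) > E°(Pb²⁺/Pb), Pd²⁺/Pd serves as the cathode.
E°cell = E°cat − E°an = +0.912 − (−0.121) = +1.033 V; n = 2.
The balanced reaction is Pd²⁺(aq) + Pb(s) → Pd(s) + Pb²⁺(aq), so Q = [Pb²⁺(aq)] / [Pd²⁺(aq)] = 4.3×10^3 and log Q = 3.633.
Applying E = E° − (RT ln10/nF)·log Q gives +1.033 − (0.0592/2)(3.633) = +0.925 V.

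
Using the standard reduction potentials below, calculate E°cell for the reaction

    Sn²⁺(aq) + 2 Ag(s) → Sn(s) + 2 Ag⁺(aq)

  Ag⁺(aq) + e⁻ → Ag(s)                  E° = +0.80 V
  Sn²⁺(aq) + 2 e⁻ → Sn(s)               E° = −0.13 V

Sn²⁺(aq) gains electrons, so the Sn²⁺/Sn couple is the cathode; the Ag⁺/Ag couple is the anode.
E°cell = E°(cathode) − E°(anode) = −0.13 − (+0.80) = −0.93 V.
The negative E°cell means the reaction is non-spontaneous in the direction written.

−0.93 V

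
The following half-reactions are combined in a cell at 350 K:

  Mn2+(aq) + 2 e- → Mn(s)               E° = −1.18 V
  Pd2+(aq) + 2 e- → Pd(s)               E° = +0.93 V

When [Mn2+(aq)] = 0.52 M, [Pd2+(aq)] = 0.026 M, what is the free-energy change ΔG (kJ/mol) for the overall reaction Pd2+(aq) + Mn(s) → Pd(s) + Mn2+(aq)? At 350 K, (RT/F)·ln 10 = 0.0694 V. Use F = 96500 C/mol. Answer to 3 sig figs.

−399 kJ/mol

The standard cell potential is +0.93 − (−1.18) = +2.11 V, with n = 2 electrons in the balanced equation.
The reaction quotient is [Mn2+(aq)] / [Pd2+(aq)] = 20; by Nernst, E = +2.11 − (0.0694/2)(1.301) = +2.0649 V.
Then ΔG = −nFE = −2 × 96500 × +2.0649 J/mol = −399 kJ/mol.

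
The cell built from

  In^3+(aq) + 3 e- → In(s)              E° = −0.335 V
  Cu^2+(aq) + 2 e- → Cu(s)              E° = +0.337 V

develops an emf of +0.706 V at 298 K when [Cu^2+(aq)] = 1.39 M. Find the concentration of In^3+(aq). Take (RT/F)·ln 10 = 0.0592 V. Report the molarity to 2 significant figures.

With Cu²⁺/Cu at the cathode and In³⁺/In at the anode, E°cell = +0.337 − (−0.335) = +0.672 V (n = 6).
Since E = E° − (0.0592/n)·log Q, log Q = n(E° − E)/0.0592 = −3.446.
The balanced reaction is 3 Cu^2+(aq) + 2 In(s) → 3 Cu(s) + 2 In^3+(aq), so Q = [In^3+(aq)]^2 / [Cu^2+(aq)]^3.
Substituting the known concentrations and solving, log [In^3+(aq)] = −1.508 and [In^3+(aq)] = 0.031 M.

0.031 M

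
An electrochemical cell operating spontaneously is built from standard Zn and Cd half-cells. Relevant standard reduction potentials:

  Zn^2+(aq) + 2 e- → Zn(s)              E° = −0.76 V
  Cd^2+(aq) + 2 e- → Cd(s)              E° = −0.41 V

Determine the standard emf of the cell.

The Cd²⁺/Cd couple has the higher E°, so Cd ion is reduced (cathode) and Zn is oxidized (anode).
E°cell = E°(cathode) − E°(anode) = −0.41 − (−0.76) = +0.35 V.

+0.35 V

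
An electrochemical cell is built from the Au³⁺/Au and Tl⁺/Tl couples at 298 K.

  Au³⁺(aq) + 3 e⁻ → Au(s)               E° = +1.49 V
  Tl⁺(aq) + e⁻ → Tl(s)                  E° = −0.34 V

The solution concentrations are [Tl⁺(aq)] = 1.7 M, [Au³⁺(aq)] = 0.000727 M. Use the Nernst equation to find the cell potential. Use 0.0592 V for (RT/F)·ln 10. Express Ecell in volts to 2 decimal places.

The Au³⁺/Au couple has the more positive E°, so it is the cathode; Tl⁺/Tl is the anode.
E°cell = +1.49 − (−0.34) = +1.83 V, with n = 3 electrons transferred.
Balancing gives Au³⁺(aq) + 3 Tl(s) → Au(s) + 3 Tl⁺(aq); hence Q = [Tl⁺(aq)]^3 / [Au³⁺(aq)] = 6.76×10^3 (log Q = 3.830).
E = E° − (0.0592/n)·log Q = +1.83 − (0.0592/3)(3.830) = +1.75 V.

+1.75 V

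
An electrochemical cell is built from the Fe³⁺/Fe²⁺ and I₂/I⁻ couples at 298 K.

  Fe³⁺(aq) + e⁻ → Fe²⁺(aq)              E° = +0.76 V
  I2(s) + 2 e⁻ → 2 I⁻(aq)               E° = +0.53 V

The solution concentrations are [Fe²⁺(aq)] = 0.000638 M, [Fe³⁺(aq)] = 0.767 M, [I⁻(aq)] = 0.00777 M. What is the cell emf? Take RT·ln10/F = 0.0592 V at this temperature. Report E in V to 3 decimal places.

+0.287 V

Fe³⁺/Fe²⁺ is reduced (cathode, E° = +0.76 V) and I₂/I⁻ is oxidized (anode).
E°cell = E°cat − E°an = +0.76 − (+0.53) = +0.23 V; n = 2.
The balanced reaction is 2 Fe³⁺(aq) + 2 I⁻(aq) → 2 Fe²⁺(aq) + I2(s), so Q = [Fe²⁺(aq)]^2 / ([Fe³⁺(aq)]^2·[I⁻(aq)]^2) = 0.0115 and log Q = −1.941.
Applying E = E° − (RT ln10/nF)·log Q gives +0.23 − (0.0592/2)(−1.941) = +0.287 V.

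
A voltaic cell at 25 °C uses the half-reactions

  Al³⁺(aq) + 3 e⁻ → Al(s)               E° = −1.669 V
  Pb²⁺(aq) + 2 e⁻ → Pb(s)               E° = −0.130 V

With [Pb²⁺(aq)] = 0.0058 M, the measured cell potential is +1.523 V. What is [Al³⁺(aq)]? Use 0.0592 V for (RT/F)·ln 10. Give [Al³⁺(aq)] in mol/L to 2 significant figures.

The Pb²⁺/Pb couple has the larger reduction potential, so it is the cathode: E°cell = −0.130 − (−1.669) = +1.539 V and n = 6.
Rearranging E = E° − (0.0592/n)·log Q gives log Q = 6(+1.539 − (+1.523))/0.0592 = 1.622.
For 3 Pb²⁺(aq) + 2 Al(s) → 3 Pb(s) + 2 Al³⁺(aq), the reaction quotient is Q = [Al³⁺(aq)]^2 / [Pb²⁺(aq)]^3.
Isolating [Al³⁺(aq)] in Q = 10^{1.622} yields log [Al³⁺(aq)] = −2.544, i.e. 0.0029 M.

0.0029 M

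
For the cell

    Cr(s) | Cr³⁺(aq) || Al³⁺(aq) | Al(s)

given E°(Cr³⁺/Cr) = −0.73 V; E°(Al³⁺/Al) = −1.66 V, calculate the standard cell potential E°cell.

By convention the left-hand electrode in cell notation is the anode (oxidation) and the right-hand electrode is the cathode (reduction).
E°cell = E°(right) − E°(left) = −1.66 − (−0.73) = −0.93 V.
The negative sign shows that, as written, the cell would require an external voltage to drive the reaction.

−0.93 V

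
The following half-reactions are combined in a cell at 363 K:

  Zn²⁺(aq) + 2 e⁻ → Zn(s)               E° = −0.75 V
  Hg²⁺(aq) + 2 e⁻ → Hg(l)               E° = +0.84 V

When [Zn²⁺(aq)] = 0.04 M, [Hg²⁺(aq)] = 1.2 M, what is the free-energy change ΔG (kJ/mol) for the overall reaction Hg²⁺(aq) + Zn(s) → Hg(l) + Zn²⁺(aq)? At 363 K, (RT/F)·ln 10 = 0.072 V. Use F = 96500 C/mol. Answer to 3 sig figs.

−317 kJ/mol

E°cell = +0.84 − (−0.75) = +1.59 V; the balanced reaction transfers n = 2 electrons.
The reaction quotient is [Zn²⁺(aq)] / [Hg²⁺(aq)] = 0.0333; by Nernst, E = +1.59 − (0.072/2)(−1.477) = +1.6432 V.
Finally ΔG = −nFE = −(2)(96500 C/mol)(+1.6432 V) = −317 kJ/mol.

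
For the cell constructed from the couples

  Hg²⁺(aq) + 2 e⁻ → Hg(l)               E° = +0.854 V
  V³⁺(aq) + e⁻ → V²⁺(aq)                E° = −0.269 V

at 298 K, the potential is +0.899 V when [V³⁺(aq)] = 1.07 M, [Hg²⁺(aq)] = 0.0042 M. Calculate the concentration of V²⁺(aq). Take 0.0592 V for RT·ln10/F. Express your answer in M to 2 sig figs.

0.0027 M

Hg²⁺/Hg is the cathode (higher E°); E°cell = +0.854 − (−0.269) = +1.123 V with n = 2.
From the Nernst equation, log Q = n(E° − E)/0.0592 = 2·(+1.123 − (+0.899))/0.0592 = 7.568.
For Hg²⁺(aq) + 2 V²⁺(aq) → Hg(l) + 2 V³⁺(aq), the reaction quotient is Q = [V³⁺(aq)]^2 / ([Hg²⁺(aq)]·[V²⁺(aq)]^2).
Substituting the known concentrations and solving, log [V²⁺(aq)] = −2.566 and [V²⁺(aq)] = 0.0027 M.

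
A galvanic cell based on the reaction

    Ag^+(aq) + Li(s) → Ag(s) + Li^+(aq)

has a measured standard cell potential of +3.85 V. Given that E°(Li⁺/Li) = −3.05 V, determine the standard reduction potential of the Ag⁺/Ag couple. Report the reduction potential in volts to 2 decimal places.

In the reaction as written the Ag⁺/Ag couple is reduced (cathode) and Li⁺/Li is oxidized (anode), so E°cell = E°(Ag⁺/Ag) − E°(Li⁺/Li).
E°(Ag⁺/Ag) = E°cell + E°(anode) = +3.85 + (−3.05) = +0.80 V.

+0.80 V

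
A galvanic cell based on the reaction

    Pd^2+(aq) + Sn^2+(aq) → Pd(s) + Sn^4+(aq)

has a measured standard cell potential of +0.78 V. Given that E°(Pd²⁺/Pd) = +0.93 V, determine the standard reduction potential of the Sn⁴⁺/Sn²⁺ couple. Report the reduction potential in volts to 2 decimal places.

In the reaction as written the Pd²⁺/Pd couple is reduced (cathode) and Sn⁴⁺/Sn²⁺ is oxidized (anode), so E°cell = E°(Pd²⁺/Pd) − E°(Sn⁴⁺/Sn²⁺).
E°(Sn⁴⁺/Sn²⁺) = E°(cathode) − E°cell = +0.93 − (+0.78) = +0.15 V.

+0.15 V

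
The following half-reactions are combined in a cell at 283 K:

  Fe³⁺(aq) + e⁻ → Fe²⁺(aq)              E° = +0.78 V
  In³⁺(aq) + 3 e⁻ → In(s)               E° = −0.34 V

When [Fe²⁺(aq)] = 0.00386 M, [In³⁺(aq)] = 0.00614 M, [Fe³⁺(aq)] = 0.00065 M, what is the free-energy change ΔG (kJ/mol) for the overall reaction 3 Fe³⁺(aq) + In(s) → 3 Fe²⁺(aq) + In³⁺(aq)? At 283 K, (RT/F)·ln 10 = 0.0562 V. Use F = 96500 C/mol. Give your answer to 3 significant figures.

−324 kJ/mol

E°cell = +0.78 − (−0.34) = +1.12 V; the balanced reaction transfers n = 3 electrons.
Here Q = ([Fe²⁺(aq)]^3·[In³⁺(aq)]) / [Fe³⁺(aq)]^3 = 1.29 (log Q = 0.109), giving E = +1.12 − (0.0562/3)·(0.109) = +1.1180 V.
Finally ΔG = −nFE = −(3)(96500 C/mol)(+1.1180 V) = −324 kJ/mol.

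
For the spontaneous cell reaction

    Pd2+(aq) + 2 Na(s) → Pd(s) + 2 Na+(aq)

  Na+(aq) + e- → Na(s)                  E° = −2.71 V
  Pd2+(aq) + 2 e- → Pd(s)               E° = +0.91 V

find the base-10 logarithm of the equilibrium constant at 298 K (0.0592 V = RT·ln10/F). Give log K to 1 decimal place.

log K = 122.3

The Pd²⁺/Pd couple is reduced (cathode); E°cell = +0.91 − (−2.71) = +3.62 V with n = 2.
At equilibrium E = 0, so log K = nE°cell / 0.0592 = (2)(+3.62) / 0.0592 = 122.3.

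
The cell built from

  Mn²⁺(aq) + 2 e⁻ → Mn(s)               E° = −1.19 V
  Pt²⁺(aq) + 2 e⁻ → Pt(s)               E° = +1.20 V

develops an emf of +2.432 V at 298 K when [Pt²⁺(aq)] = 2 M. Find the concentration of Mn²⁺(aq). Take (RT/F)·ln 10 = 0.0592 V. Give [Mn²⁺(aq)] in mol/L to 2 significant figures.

With Pt²⁺/Pt at the cathode and Mn²⁺/Mn at the anode, E°cell = +1.20 − (−1.19) = +2.39 V (n = 2).
Since E = E° − (0.0592/n)·log Q, log Q = n(E° − E)/0.0592 = −1.419.
For Pt²⁺(aq) + Mn(s) → Pt(s) + Mn²⁺(aq), the reaction quotient is Q = [Mn²⁺(aq)] / [Pt²⁺(aq)].
Solving for the unknown gives log [Mn²⁺(aq)] = −1.118, so [Mn²⁺(aq)] ≈ 0.076 M.

0.076 M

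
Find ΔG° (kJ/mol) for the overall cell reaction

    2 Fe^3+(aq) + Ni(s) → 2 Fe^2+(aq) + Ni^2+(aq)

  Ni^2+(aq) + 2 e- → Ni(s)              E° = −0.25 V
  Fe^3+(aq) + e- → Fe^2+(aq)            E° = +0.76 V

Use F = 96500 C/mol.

−195 kJ/mol

In the reaction as written Fe^3+(aq) is reduced, so the Fe³⁺/Fe²⁺ couple is the cathode and Ni²⁺/Ni is the anode.
E°cell = +0.76 − (−0.25) = +1.01 V; balancing electrons gives n = 2.
ΔG° = −nFE°cell = −(2)(96500)(+1.01) J/mol = −195 kJ/mol.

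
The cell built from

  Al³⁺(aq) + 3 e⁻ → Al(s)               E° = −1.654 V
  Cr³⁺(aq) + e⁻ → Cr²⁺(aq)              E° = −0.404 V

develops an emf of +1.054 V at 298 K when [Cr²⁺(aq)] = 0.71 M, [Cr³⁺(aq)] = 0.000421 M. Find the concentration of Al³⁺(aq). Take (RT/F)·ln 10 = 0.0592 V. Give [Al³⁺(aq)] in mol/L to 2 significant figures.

1.8 M

The Cr³⁺/Cr²⁺ couple has the larger reduction potential, so it is the cathode: E°cell = −0.404 − (−1.654) = +1.250 V and n = 3.
Rearranging E = E° − (0.0592/n)·log Q gives log Q = 3(+1.250 − (+1.054))/0.0592 = 9.932.
Balancing electrons gives 3 Cr³⁺(aq) + Al(s) → 3 Cr²⁺(aq) + Al³⁺(aq); thus Q = ([Cr²⁺(aq)]^3·[Al³⁺(aq)]) / [Cr³⁺(aq)]^3.
Substituting the known concentrations and solving, log [Al³⁺(aq)] = 0.251 and [Al³⁺(aq)] = 1.8 M.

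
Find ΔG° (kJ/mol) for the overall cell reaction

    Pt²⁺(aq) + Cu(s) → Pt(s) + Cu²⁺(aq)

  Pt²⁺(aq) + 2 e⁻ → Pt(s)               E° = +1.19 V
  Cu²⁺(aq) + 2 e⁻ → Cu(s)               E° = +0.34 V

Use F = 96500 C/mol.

−164 kJ/mol

In the reaction as written Pt²⁺(aq) is reduced, so the Pt²⁺/Pt couple is the cathode and Cu²⁺/Cu is the anode.
E°cell = +1.19 − (+0.34) = +0.85 V; balancing electrons gives n = 2.
ΔG° = −nFE°cell = −(2)(96500)(+0.85) J/mol = −164 kJ/mol.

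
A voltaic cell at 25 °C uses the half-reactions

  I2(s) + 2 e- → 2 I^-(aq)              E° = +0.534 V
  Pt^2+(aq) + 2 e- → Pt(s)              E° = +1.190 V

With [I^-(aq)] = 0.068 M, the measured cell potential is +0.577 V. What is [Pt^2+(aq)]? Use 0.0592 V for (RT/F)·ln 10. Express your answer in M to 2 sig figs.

Pt²⁺/Pt is the cathode (higher E°); E°cell = +1.190 − (+0.534) = +0.656 V with n = 2.
Since E = E° − (0.0592/n)·log Q, log Q = n(E° − E)/0.0592 = 2.669.
For Pt^2+(aq) + 2 I^-(aq) → Pt(s) + I2(s), the reaction quotient is Q = 1 / ([Pt^2+(aq)]·[I^-(aq)]^2).
Substituting the known concentrations and solving, log [Pt^2+(aq)] = −0.334 and [Pt^2+(aq)] = 0.46 M.

0.46 M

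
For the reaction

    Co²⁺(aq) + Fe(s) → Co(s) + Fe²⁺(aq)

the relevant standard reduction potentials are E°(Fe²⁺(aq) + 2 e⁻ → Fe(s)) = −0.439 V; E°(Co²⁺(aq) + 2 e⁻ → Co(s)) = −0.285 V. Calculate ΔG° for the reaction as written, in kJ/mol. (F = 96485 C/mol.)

In the reaction as written Co²⁺(aq) is reduced, so the Co²⁺/Co couple is the cathode and Fe²⁺/Fe is the anode.
E°cell = −0.285 − (−0.439) = +0.154 V; balancing electrons gives n = 2.
ΔG° = −nFE°cell = −(2)(96485)(+0.154) J/mol = −29.7 kJ/mol.

−29.7 kJ/mol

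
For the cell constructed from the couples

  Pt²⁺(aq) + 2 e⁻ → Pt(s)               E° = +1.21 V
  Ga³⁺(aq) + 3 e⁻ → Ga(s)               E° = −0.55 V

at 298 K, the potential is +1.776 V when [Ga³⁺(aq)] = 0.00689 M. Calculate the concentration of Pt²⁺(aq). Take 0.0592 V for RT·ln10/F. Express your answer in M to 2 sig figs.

With Pt²⁺/Pt at the cathode and Ga³⁺/Ga at the anode, E°cell = +1.21 − (−0.55) = +1.76 V (n = 6).
Since E = E° − (0.0592/n)·log Q, log Q = n(E° − E)/0.0592 = −1.622.
Balancing electrons gives 3 Pt²⁺(aq) + 2 Ga(s) → 3 Pt(s) + 2 Ga³⁺(aq); thus Q = [Ga³⁺(aq)]^2 / [Pt²⁺(aq)]^3.
Substituting the known concentrations and solving, log [Pt²⁺(aq)] = −0.901 and [Pt²⁺(aq)] = 0.13 M.

0.13 M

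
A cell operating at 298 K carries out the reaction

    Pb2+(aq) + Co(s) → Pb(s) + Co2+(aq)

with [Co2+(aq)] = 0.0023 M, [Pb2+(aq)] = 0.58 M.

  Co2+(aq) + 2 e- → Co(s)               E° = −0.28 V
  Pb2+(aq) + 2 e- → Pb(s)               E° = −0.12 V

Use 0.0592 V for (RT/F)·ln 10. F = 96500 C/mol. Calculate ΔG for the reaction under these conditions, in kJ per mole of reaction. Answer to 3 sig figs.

−44.6 kJ/mol

With Pb²⁺/Pb reduced at the cathode, E°cell = −0.12 − (−0.28) = +0.16 V and n = 2.
Here Q = [Co2+(aq)] / [Pb2+(aq)] = 0.00397 (log Q = −2.402), giving E = +0.16 − (0.0592/2)·(−2.402) = +0.2311 V.
Then ΔG = −nFE = −2 × 96500 × +0.2311 J/mol = −44.6 kJ/mol.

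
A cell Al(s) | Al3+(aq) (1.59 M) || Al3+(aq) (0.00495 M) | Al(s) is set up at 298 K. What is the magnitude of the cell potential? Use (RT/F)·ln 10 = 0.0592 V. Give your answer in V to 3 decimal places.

0.049 V

For a concentration cell E°cell = 0, since both electrodes use the same couple.
The compartment with the higher Al3+(aq) concentration (1.59 M) acts as the cathode; ions are reduced there and produced at the dilute (0.00495 M) anode.
With n = 3, Ecell = −(0.0592/3)·log([dilute]/[conc]) = −(0.0592/3)·log(0.00495/1.59) = +0.049 V.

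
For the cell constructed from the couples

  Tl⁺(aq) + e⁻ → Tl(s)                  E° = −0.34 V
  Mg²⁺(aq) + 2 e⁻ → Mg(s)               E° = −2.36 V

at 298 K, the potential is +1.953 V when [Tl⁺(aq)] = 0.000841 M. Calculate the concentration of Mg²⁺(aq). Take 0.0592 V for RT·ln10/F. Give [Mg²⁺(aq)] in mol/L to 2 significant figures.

0.00013 M

Tl⁺/Tl is the cathode (higher E°); E°cell = −0.34 − (−2.36) = +2.02 V with n = 2.
Since E = E° − (0.0592/n)·log Q, log Q = n(E° − E)/0.0592 = 2.264.
The balanced reaction is 2 Tl⁺(aq) + Mg(s) → 2 Tl(s) + Mg²⁺(aq), so Q = [Mg²⁺(aq)] / [Tl⁺(aq)]^2.
Solving for the unknown gives log [Mg²⁺(aq)] = −3.886, so [Mg²⁺(aq)] ≈ 0.00013 M.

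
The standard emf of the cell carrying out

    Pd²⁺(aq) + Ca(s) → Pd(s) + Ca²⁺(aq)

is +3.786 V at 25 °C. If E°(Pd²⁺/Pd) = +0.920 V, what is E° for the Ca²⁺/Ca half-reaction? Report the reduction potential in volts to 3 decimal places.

−2.866 V

In the reaction as written the Pd²⁺/Pd couple is reduced (cathode) and Ca²⁺/Ca is oxidized (anode), so E°cell = E°(Pd²⁺/Pd) − E°(Ca²⁺/Ca).
E°(Ca²⁺/Ca) = E°(cathode) − E°cell = +0.920 − (+3.786) = −2.866 V.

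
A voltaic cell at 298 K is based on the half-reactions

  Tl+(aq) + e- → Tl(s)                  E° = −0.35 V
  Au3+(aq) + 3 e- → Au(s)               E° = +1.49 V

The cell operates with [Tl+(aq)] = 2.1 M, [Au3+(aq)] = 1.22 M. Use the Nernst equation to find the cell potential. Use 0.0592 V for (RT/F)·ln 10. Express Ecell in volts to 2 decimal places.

The Au³⁺/Au couple has the more positive E°, so it is the cathode; Tl⁺/Tl is the anode.
E°cell = +1.49 − (−0.35) = +1.84 V, with n = 3 electrons transferred.
For the overall reaction Au3+(aq) + 3 Tl(s) → Au(s) + 3 Tl+(aq), Q = [Tl+(aq)]^3 / [Au3+(aq)] = 7.59, giving log Q = 0.880.
E = E° − (0.0592/n)·log Q = +1.84 − (0.0592/3)(0.880) = +1.82 V.

+1.82 V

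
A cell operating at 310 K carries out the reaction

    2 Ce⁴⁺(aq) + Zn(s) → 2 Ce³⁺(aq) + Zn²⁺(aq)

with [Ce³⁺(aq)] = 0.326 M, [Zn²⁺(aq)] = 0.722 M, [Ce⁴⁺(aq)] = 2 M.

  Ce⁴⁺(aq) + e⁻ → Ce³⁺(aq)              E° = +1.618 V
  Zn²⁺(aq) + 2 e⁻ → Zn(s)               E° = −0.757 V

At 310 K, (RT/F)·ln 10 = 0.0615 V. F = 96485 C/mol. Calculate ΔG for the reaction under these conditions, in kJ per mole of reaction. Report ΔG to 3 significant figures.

−468 kJ/mol

With Ce⁴⁺/Ce³⁺ reduced at the cathode, E°cell = +1.618 − (−0.757) = +2.375 V and n = 2.
The reaction quotient is ([Ce³⁺(aq)]^2·[Zn²⁺(aq)]) / [Ce⁴⁺(aq)]^2 = 0.0192; by Nernst, E = +2.375 − (0.0615/2)(−1.717) = +2.4278 V.
ΔG = −nFE = −(2)(96485)(+2.4278) J/mol = −468 kJ/mol.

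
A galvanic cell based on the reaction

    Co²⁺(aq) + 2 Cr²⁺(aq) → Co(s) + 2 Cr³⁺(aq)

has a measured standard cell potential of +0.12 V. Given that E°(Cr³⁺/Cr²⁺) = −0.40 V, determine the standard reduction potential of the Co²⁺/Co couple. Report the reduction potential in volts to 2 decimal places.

In the reaction as written the Co²⁺/Co couple is reduced (cathode) and Cr³⁺/Cr²⁺ is oxidized (anode), so E°cell = E°(Co²⁺/Co) − E°(Cr³⁺/Cr²⁺).
E°(Co²⁺/Co) = E°cell + E°(anode) = +0.12 + (−0.40) = −0.28 V.

−0.28 V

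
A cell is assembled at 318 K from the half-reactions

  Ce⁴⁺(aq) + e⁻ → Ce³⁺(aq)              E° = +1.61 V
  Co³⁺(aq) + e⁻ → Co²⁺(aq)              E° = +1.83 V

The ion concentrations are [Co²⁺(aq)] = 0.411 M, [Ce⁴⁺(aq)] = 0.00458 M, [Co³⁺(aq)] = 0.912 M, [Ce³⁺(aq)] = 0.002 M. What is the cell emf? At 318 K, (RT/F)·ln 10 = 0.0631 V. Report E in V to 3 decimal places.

The Co³⁺/Co²⁺ couple has the more positive E°, so it is the cathode; Ce⁴⁺/Ce³⁺ is the anode.
The standard potential is +1.83 − (+1.61) = +0.22 V and the balanced reaction transfers n = 1 electron.
The balanced reaction is Co³⁺(aq) + Ce³⁺(aq) → Co²⁺(aq) + Ce⁴⁺(aq), so Q = ([Co²⁺(aq)]·[Ce⁴⁺(aq)]) / ([Co³⁺(aq)]·[Ce³⁺(aq)]) = 1.03 and log Q = 0.014.
E = E° − (0.0631/n)·log Q = +0.22 − (0.0631/1)(0.014) = +0.219 V.

+0.219 V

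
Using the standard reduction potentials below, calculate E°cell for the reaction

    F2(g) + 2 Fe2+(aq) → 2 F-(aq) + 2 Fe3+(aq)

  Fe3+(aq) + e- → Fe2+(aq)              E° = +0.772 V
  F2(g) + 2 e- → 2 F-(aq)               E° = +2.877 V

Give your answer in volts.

+2.105 V

In the reaction as written, F2(g) is reduced (cathode) and Fe3+(aq) is produced by oxidation at the anode.
E°cell = E°(cathode) − E°(anode) = +2.877 − (+0.772) = +2.105 V.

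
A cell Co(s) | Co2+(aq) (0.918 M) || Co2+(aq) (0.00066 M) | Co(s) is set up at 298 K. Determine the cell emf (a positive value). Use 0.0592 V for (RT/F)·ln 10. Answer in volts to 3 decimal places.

0.093 V

For a concentration cell E°cell = 0, since both electrodes use the same couple.
The compartment with the higher Co2+(aq) concentration (0.918 M) acts as the cathode; ions are reduced there and produced at the dilute (0.00066 M) anode.
With n = 2, Ecell = −(0.0592/2)·log([dilute]/[conc]) = −(0.0592/2)·log(0.00066/0.918) = +0.093 V.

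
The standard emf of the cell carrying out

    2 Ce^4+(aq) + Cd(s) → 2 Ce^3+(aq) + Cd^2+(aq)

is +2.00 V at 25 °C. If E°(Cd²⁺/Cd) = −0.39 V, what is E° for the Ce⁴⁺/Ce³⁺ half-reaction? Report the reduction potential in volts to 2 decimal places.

+1.61 V

In the reaction as written the Ce⁴⁺/Ce³⁺ couple is reduced (cathode) and Cd²⁺/Cd is oxidized (anode), so E°cell = E°(Ce⁴⁺/Ce³⁺) − E°(Cd²⁺/Cd).
E°(Ce⁴⁺/Ce³⁺) = E°cell + E°(anode) = +2.00 + (−0.39) = +1.61 V.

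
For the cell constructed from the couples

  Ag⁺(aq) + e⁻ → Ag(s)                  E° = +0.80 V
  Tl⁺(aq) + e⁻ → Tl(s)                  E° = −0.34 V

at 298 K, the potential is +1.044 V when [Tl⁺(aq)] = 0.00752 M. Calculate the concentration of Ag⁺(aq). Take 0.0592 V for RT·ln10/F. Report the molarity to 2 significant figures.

0.00018 M

The Ag⁺/Ag couple has the larger reduction potential, so it is the cathode: E°cell = +0.80 − (−0.34) = +1.14 V and n = 1.
Rearranging E = E° − (0.0592/n)·log Q gives log Q = 1(+1.14 − (+1.044))/0.0592 = 1.622.
For Ag⁺(aq) + Tl(s) → Ag(s) + Tl⁺(aq), the reaction quotient is Q = [Tl⁺(aq)] / [Ag⁺(aq)].
Isolating [Ag⁺(aq)] in Q = 10^{1.622} yields log [Ag⁺(aq)] = −3.746, i.e. 0.00018 M.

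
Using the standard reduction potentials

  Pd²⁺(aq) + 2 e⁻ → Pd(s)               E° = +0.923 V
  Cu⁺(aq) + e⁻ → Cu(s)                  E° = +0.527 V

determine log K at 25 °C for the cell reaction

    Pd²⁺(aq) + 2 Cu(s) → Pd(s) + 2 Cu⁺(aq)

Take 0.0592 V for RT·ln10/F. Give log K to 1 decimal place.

The Pd²⁺/Pd couple is reduced (cathode); E°cell = +0.923 − (+0.527) = +0.396 V with n = 2.
At equilibrium E = 0, so log K = nE°cell / 0.0592 = (2)(+0.396) / 0.0592 = 13.4.

log K = 13.4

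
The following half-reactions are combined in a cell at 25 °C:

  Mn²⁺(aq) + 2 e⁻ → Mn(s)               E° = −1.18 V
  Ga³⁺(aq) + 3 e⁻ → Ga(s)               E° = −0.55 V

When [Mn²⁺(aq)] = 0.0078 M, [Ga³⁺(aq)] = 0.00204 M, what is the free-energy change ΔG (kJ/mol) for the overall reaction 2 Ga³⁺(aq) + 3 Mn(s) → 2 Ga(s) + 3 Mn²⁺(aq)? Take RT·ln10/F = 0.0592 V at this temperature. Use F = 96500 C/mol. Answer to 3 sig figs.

With Ga³⁺/Ga reduced at the cathode, E°cell = −0.55 − (−1.18) = +0.63 V and n = 6.
The reaction quotient is [Mn²⁺(aq)]^3 / [Ga³⁺(aq)]^2 = 0.114; by Nernst, E = +0.63 − (0.0592/6)(−0.943) = +0.6393 V.
ΔG = −nFE = −(6)(96500)(+0.6393) J/mol = −370 kJ/mol.

−370 kJ/mol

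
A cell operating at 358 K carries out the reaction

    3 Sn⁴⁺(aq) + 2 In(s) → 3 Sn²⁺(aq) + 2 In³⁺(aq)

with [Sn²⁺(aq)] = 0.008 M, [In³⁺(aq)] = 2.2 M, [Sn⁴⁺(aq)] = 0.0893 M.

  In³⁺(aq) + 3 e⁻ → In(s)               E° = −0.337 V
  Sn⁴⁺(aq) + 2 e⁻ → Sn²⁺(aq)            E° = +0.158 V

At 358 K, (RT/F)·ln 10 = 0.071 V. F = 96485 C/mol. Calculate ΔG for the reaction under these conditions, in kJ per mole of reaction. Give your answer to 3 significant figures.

−303 kJ/mol

The standard cell potential is +0.158 − (−0.337) = +0.495 V, with n = 6 electrons in the balanced equation.
Q = ([Sn²⁺(aq)]^3·[In³⁺(aq)]^2) / [Sn⁴⁺(aq)]^3 = 0.00348, so log Q = −2.458 and E = +0.495 − (0.071/6)(−2.458) = +0.5241 V.
ΔG = −nFE = −(6)(96485)(+0.5241) J/mol = −303 kJ/mol.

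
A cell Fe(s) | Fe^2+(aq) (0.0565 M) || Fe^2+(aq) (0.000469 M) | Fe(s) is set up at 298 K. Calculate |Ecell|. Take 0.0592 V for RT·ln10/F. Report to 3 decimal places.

For a concentration cell E°cell = 0, since both electrodes use the same couple.
The compartment with the higher Fe^2+(aq) concentration (0.0565 M) acts as the cathode; ions are reduced there and produced at the dilute (0.000469 M) anode.
With n = 2, Ecell = −(0.0592/2)·log([dilute]/[conc]) = −(0.0592/2)·log(0.000469/0.0565) = +0.062 V.

0.062 V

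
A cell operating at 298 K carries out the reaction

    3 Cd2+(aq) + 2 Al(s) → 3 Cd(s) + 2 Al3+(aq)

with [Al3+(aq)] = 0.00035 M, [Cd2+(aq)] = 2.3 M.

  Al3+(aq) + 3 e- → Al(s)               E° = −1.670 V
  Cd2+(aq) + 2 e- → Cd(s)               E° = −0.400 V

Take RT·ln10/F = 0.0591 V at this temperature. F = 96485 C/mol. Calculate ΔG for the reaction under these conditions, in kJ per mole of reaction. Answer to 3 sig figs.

−781 kJ/mol

E°cell = −0.400 − (−1.670) = +1.270 V; the balanced reaction transfers n = 6 electrons.
Q = [Al3+(aq)]^2 / [Cd2+(aq)]^3 = 1.01×10^−8, so log Q = −7.997 and E = +1.270 − (0.0591/6)(−7.997) = +1.3488 V.
Finally ΔG = −nFE = −(6)(96485 C/mol)(+1.3488 V) = −781 kJ/mol.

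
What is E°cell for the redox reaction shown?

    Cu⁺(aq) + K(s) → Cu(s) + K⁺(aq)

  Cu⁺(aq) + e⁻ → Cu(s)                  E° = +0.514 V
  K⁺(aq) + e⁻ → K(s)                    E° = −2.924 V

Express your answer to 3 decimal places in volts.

In the reaction as written, Cu⁺(aq) is reduced (cathode) and K⁺(aq) is produced by oxidation at the anode.
E°cell = E°(cathode) − E°(anode) = +0.514 − (−2.924) = +3.438 V.

+3.438 V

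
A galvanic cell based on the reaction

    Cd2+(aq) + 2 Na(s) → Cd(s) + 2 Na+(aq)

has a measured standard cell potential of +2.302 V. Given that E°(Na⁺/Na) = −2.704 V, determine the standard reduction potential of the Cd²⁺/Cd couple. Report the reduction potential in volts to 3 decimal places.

−0.402 V

In the reaction as written the Cd²⁺/Cd couple is reduced (cathode) and Na⁺/Na is oxidized (anode), so E°cell = E°(Cd²⁺/Cd) − E°(Na⁺/Na).
E°(Cd²⁺/Cd) = E°cell + E°(anode) = +2.302 + (−2.704) = −0.402 V.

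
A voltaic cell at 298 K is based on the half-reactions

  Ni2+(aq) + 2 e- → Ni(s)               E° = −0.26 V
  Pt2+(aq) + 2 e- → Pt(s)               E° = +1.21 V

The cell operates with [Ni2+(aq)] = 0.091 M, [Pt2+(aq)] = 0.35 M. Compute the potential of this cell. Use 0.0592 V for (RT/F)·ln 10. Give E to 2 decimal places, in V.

The Pt²⁺/Pt couple has the more positive E°, so it is the cathode; Ni²⁺/Ni is the anode.
E°cell = +1.21 − (−0.26) = +1.47 V, with n = 2 electrons transferred.
The balanced reaction is Pt2+(aq) + Ni(s) → Pt(s) + Ni2+(aq), so Q = [Ni2+(aq)] / [Pt2+(aq)] = 0.26 and log Q = −0.585.
By the Nernst equation, E = +1.47 − (0.0592/2)·(−0.585) = +1.49 V.

+1.49 V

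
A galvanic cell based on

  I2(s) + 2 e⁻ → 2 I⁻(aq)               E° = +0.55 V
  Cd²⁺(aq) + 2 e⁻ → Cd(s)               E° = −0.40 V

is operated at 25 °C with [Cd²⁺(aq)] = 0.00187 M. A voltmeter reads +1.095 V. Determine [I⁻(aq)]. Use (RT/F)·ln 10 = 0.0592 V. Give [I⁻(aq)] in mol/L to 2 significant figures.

I₂/I⁻ is the cathode (higher E°); E°cell = +0.55 − (−0.40) = +0.95 V with n = 2.
From the Nernst equation, log Q = n(E° − E)/0.0592 = 2·(+0.95 − (+1.095))/0.0592 = −4.899.
For I2(s) + Cd(s) → 2 I⁻(aq) + Cd²⁺(aq), the reaction quotient is Q = [I⁻(aq)]^2·[Cd²⁺(aq)].
Substituting the known concentrations and solving, log [I⁻(aq)] = −1.085 and [I⁻(aq)] = 0.082 M.

0.082 M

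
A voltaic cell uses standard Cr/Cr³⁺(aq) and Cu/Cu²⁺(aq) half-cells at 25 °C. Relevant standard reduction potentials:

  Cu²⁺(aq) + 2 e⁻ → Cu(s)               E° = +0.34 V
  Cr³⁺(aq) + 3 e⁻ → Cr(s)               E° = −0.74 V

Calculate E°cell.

Of the two couples in this cell, the one with the more positive reduction potential is reduced at the cathode: here that is Cu²⁺/Cu (+0.34 V); Cr³⁺/Cr (−0.74 V) is the anode.
E°cell = E°(cathode) − E°(anode) = +0.34 − (−0.74) = +1.08 V.

+1.08 V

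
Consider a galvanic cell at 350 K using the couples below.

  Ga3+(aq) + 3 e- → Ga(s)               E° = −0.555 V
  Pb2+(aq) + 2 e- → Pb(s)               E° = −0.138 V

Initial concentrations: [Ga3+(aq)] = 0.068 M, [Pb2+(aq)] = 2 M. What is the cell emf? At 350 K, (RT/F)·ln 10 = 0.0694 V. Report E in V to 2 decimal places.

+0.45 V

Since E°(Pb²⁺/Pb) > E°(Ga³⁺/Ga), Pb²⁺/Pb serves as the cathode.
E°cell = E°cat − E°an = −0.138 − (−0.555) = +0.417 V; n = 6.
For the overall reaction 3 Pb2+(aq) + 2 Ga(s) → 3 Pb(s) + 2 Ga3+(aq), Q = [Ga3+(aq)]^2 / [Pb2+(aq)]^3 = 0.000578, giving log Q = −3.238.
Applying E = E° − (RT ln10/nF)·log Q gives +0.417 − (0.0694/6)(−3.238) = +0.45 V.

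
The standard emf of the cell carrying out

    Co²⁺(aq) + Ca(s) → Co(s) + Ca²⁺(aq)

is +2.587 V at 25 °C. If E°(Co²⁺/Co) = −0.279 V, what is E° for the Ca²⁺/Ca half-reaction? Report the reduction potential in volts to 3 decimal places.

−2.866 V

In the reaction as written the Co²⁺/Co couple is reduced (cathode) and Ca²⁺/Ca is oxidized (anode), so E°cell = E°(Co²⁺/Co) − E°(Ca²⁺/Ca).
E°(Ca²⁺/Ca) = E°(cathode) − E°cell = −0.279 − (+2.587) = −2.866 V.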